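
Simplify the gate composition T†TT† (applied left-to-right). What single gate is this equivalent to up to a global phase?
T†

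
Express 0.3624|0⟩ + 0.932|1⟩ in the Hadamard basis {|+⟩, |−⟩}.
0.9153|+⟩ - 0.4028|−⟩

With |ψ⟩ = α|0⟩ + β|1⟩, the Hadamard-basis coefficients are ⟨+|ψ⟩ = (α + β)/√2 and ⟨−|ψ⟩ = (α − β)/√2.
Here α = 0.3624, β = 0.932: (α + β)/√2 = 0.9153, (α − β)/√2 = -0.4028.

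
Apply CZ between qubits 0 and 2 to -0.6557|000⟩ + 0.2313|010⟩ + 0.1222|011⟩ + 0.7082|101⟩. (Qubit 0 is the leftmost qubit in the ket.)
-0.6557|000⟩ + 0.2313|010⟩ + 0.1222|011⟩ - 0.7082|101⟩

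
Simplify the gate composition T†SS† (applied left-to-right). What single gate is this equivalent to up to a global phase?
T†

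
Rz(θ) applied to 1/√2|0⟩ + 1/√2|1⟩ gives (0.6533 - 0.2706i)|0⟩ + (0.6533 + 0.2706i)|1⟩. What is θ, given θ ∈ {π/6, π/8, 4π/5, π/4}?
π/4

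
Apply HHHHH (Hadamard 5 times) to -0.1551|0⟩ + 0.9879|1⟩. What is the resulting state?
0.5889|0⟩ - 0.8082|1⟩

H² = I, so H^5 = H: a single Hadamard. With (a, b) = (-0.1551, 0.9879), H gives ((a + b)/√2, (a − b)/√2) = (0.5889, -0.8082).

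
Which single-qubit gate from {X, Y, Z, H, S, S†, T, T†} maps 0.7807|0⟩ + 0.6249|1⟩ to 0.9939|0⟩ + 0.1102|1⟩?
H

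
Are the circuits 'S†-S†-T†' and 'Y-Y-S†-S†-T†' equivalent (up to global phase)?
Yes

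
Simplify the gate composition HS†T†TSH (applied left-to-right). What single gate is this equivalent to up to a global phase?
I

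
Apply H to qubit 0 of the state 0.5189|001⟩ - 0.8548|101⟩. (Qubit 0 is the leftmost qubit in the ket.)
-0.2375|001⟩ + 0.9714|101⟩

H on qubit 0 mixes each pair of kets that differ only in qubit 0: amplitudes (a, b) of (|…0…⟩, |…1…⟩) become ((a + b)/√2, (a − b)/√2). Kets absent from the input have amplitude 0.
(|001⟩, |101⟩): (a, b) = (0.5189, -0.8548) → (-0.2375, 0.9714)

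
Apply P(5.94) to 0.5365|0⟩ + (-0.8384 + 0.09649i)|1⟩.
0.5365|0⟩ + (-0.757 + 0.373i)|1⟩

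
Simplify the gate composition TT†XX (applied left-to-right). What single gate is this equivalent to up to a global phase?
I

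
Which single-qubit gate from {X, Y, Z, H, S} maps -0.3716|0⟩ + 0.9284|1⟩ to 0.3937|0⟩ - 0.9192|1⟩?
H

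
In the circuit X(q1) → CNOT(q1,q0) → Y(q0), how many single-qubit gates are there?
2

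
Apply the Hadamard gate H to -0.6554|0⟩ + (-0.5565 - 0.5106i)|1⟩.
(-0.8569 - 0.361i)|0⟩ + (-0.06993 + 0.361i)|1⟩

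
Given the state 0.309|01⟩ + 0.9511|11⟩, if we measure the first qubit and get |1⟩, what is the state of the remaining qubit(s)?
|1⟩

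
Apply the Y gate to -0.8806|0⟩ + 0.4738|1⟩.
-0.4738i|0⟩ - 0.8806i|1⟩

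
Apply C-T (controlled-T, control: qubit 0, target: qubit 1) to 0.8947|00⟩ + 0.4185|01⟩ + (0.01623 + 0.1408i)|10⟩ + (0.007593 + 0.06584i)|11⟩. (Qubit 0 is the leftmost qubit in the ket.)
0.8947|00⟩ + 0.4185|01⟩ + (0.01623 + 0.1408i)|10⟩ + (-0.04119 + 0.05192i)|11⟩

C-T leaves the control-|0⟩ kets |00⟩, |01⟩ unchanged and applies T to qubit 1 on the control-|1⟩ pair (|10⟩, |11⟩).
T = [[1, 0], [0, (1/√2 + (1/√2)i)]].
With a = amp(|10⟩) = (0.01623 + 0.1408i) and b = amp(|11⟩) = (0.007593 + 0.06584i):
new amp(|10⟩) = (1)·a = (0.01623 + 0.1408i)
new amp(|11⟩) = (1/√2 + (1/√2)i)·b = (-0.04119 + 0.05192i)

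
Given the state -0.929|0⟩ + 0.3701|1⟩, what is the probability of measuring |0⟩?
0.863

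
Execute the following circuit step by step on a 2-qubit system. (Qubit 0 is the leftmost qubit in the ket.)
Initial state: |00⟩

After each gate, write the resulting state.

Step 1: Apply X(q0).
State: |10⟩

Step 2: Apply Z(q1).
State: |10⟩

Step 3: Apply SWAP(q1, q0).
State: |01⟩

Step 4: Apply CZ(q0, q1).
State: |01⟩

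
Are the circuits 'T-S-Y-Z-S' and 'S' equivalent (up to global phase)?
No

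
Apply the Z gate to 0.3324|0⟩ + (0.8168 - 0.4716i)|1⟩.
0.3324|0⟩ + (-0.8168 + 0.4716i)|1⟩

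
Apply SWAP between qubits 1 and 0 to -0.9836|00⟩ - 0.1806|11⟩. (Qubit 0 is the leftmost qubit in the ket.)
-0.9836|00⟩ - 0.1806|11⟩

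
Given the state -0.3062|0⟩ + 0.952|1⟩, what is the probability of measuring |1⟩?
0.9063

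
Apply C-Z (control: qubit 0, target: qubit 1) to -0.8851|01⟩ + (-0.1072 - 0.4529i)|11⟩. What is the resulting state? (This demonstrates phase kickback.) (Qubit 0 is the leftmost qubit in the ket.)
-0.8851|01⟩ + (0.1072 + 0.4529i)|11⟩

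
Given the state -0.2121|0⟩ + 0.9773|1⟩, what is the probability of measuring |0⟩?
0.04499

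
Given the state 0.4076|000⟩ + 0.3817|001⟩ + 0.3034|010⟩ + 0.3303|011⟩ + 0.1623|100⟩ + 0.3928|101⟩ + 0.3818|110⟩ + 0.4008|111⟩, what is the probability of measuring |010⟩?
0.09205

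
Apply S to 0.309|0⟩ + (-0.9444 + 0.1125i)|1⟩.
0.309|0⟩ + (-0.1125 - 0.9444i)|1⟩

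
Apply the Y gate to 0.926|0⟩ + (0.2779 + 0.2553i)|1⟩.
(0.2553 - 0.2779i)|0⟩ + 0.926i|1⟩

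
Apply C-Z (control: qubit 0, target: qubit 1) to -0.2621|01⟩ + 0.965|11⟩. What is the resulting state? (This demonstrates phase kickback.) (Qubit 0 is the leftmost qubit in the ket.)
-0.2621|01⟩ - 0.965|11⟩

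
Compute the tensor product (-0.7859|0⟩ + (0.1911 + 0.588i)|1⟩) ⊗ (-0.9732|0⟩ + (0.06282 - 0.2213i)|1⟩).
0.7648|00⟩ + (-0.04937 + 0.1739i)|01⟩ + (-0.186 - 0.5722i)|10⟩ + (0.1421 - 0.005352i)|11⟩

amp(|b₁b₂…⟩) = product of the factor amplitudes for bits b₁, b₂, …; only kets whose every factor amplitude is nonzero survive.
|00⟩: (-0.7859)(-0.9732) = 0.7648
|01⟩: (-0.7859)(0.06282 - 0.2213i) = (-0.04937 + 0.1739i)
|10⟩: (0.1911 + 0.588i)(-0.9732) = (-0.186 - 0.5722i)
|11⟩: (0.1911 + 0.588i)(0.06282 - 0.2213i) = (0.1421 - 0.005352i)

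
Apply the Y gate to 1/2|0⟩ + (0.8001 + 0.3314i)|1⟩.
(0.3314 - 0.8001i)|0⟩ + (1/2)i|1⟩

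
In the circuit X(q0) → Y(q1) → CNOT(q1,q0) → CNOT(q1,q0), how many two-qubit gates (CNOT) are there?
2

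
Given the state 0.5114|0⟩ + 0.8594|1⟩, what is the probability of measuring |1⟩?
0.7386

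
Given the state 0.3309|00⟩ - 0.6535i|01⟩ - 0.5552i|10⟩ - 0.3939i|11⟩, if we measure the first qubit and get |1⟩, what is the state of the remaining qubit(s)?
-0.8156i|0⟩ - 0.5786i|1⟩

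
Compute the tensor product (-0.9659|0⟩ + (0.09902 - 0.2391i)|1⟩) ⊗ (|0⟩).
-0.9659|00⟩ + (0.09902 - 0.2391i)|10⟩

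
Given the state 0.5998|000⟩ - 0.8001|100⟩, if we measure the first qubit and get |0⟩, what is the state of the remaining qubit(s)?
|00⟩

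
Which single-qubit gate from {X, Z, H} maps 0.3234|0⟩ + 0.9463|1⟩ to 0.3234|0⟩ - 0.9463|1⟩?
Z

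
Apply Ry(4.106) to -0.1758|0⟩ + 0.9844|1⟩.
-0.7906|0⟩ - 0.6123|1⟩

Ry(4.106) = [[cos(θ/2), −sin(θ/2)], [sin(θ/2), cos(θ/2)]]; θ = 4.106, cos(θ/2) ≈ -0.463733, sin(θ/2) ≈ 0.885975.
With a = amp(|0⟩) = -0.1758 and b = amp(|1⟩) = 0.9844:
new amp(|0⟩) = (-0.463733)·a + (-0.885975)·b = -0.7906
new amp(|1⟩) = (0.885975)·a + (-0.463733)·b = -0.6123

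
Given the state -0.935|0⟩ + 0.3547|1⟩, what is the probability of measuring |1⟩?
0.1258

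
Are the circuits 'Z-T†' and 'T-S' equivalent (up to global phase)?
Yes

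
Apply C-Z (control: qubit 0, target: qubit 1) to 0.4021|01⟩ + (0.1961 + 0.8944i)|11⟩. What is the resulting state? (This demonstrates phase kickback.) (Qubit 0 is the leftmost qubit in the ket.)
0.4021|01⟩ + (-0.1961 - 0.8944i)|11⟩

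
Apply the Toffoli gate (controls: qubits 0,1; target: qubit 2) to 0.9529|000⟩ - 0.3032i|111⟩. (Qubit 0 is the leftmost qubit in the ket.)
0.9529|000⟩ - 0.3032i|110⟩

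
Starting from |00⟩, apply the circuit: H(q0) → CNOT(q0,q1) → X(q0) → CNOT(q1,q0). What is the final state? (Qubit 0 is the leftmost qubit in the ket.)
1/√2|10⟩ + 1/√2|11⟩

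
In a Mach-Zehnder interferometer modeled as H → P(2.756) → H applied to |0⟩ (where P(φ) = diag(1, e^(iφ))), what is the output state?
(0.03671 + 0.1881i)|0⟩ + (0.9633 - 0.1881i)|1⟩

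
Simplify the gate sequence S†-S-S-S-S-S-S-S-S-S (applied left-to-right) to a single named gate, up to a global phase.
I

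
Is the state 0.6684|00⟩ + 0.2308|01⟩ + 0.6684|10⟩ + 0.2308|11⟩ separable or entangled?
Separable

Writing the state as a|00⟩ + b|01⟩ + c|10⟩ + d|11⟩, it is a product state iff ad − bc = 0.
Here (a, b, c, d) = (0.6684, 0.2308, 0.6684, 0.2308): ad − bc = (0.6684)(0.2308) − (0.2308)(0.6684) = 0, so the state is separable.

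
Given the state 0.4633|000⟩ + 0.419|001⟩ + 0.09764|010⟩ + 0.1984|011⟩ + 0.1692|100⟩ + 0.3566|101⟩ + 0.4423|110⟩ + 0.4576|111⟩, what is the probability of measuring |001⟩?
0.1756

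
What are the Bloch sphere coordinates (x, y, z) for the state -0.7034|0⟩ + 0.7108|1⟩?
(-1, 0, -0.01047)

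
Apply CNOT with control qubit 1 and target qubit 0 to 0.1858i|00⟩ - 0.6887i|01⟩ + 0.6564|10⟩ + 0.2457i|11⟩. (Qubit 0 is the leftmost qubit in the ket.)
0.1858i|00⟩ + 0.2457i|01⟩ + 0.6564|10⟩ - 0.6887i|11⟩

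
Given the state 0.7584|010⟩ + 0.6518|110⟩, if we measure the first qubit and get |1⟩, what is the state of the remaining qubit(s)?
|10⟩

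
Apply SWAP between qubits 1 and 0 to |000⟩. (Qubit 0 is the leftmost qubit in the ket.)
|000⟩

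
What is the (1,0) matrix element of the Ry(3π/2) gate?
1/√2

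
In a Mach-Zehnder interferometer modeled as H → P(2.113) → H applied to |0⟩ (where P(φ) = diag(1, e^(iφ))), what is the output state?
(0.242 + 0.4283i)|0⟩ + (0.758 - 0.4283i)|1⟩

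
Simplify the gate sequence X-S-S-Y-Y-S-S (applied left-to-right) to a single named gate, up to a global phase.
X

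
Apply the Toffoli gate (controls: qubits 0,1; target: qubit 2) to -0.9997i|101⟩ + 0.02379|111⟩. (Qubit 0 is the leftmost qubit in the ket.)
-0.9997i|101⟩ + 0.02379|110⟩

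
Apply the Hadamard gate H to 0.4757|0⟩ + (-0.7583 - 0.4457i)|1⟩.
(-0.1998 - 0.3152i)|0⟩ + (0.8726 + 0.3152i)|1⟩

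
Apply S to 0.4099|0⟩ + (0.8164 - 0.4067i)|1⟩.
0.4099|0⟩ + (0.4067 + 0.8164i)|1⟩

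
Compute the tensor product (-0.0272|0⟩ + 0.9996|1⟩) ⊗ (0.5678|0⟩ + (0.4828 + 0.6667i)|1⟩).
-0.01544|00⟩ + (-0.01313 - 0.01813i)|01⟩ + 0.5676|10⟩ + (0.4826 + 0.6664i)|11⟩

amp(|b₁b₂…⟩) = product of the factor amplitudes for bits b₁, b₂, …; only kets whose every factor amplitude is nonzero survive.
|00⟩: (-0.0272)(0.5678) = -0.01544
|01⟩: (-0.0272)(0.4828 + 0.6667i) = (-0.01313 - 0.01813i)
|10⟩: (0.9996)(0.5678) = 0.5676
|11⟩: (0.9996)(0.4828 + 0.6667i) = (0.4826 + 0.6664i)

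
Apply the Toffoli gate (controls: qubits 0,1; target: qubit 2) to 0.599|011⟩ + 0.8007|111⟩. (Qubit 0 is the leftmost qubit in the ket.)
0.599|011⟩ + 0.8007|110⟩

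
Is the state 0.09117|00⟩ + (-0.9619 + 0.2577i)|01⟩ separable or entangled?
Separable

Writing the state as a|00⟩ + b|01⟩ + c|10⟩ + d|11⟩, it is a product state iff ad − bc = 0.
Here (a, b, c, d) = (0.09117, (-0.9619 + 0.2577i), 0, 0): ad − bc = (0.09117)(0) − (-0.9619 + 0.2577i)(0) = 0, so the state is separable.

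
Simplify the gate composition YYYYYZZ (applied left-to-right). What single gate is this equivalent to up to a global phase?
Y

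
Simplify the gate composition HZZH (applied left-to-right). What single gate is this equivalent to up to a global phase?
I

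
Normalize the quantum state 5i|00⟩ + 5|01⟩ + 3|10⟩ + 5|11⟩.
0.5455i|00⟩ + 0.5455|01⟩ + 0.3273|10⟩ + 0.5455|11⟩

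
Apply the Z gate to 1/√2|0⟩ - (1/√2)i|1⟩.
1/√2|0⟩ + (1/√2)i|1⟩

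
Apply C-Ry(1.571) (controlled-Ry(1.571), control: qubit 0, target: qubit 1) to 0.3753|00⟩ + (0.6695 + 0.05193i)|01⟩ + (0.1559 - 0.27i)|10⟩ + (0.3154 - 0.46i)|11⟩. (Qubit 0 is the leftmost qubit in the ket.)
0.3753|00⟩ + (0.6695 + 0.05193i)|01⟩ + (-0.1128 + 0.1344i)|10⟩ + (0.3332 - 0.5162i)|11⟩

C-Ry(1.571) leaves the control-|0⟩ kets |00⟩, |01⟩ unchanged and applies Ry(1.571) to qubit 1 on the control-|1⟩ pair (|10⟩, |11⟩).
Ry(1.571) = [[cos(θ/2), −sin(θ/2)], [sin(θ/2), cos(θ/2)]]; θ = 1.571, cos(θ/2) ≈ 0.707035, sin(θ/2) ≈ 0.707179.
With a = amp(|10⟩) = (0.1559 - 0.27i) and b = amp(|11⟩) = (0.3154 - 0.46i):
new amp(|10⟩) = (0.707035)·a + (-0.707179)·b = (-0.1128 + 0.1344i)
new amp(|11⟩) = (0.707179)·a + (0.707035)·b = (0.3332 - 0.5162i)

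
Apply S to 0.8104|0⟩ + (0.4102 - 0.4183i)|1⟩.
0.8104|0⟩ + (0.4183 + 0.4102i)|1⟩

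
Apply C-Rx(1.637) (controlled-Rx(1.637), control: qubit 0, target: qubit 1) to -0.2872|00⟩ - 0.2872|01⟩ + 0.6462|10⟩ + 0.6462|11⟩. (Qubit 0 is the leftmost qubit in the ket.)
-0.2872|00⟩ - 0.2872|01⟩ + (0.4416 - 0.4718i)|10⟩ + (0.4416 - 0.4718i)|11⟩

C-Rx(1.637) leaves the control-|0⟩ kets |00⟩, |01⟩ unchanged and applies Rx(1.637) to qubit 1 on the control-|1⟩ pair (|10⟩, |11⟩).
Rx(1.637) = [[cos(θ/2), −i·sin(θ/2)], [−i·sin(θ/2), cos(θ/2)]]; θ = 1.637, cos(θ/2) ≈ 0.683317, sin(θ/2) ≈ 0.730122.
With a = amp(|10⟩) = 0.6462 and b = amp(|11⟩) = 0.6462:
new amp(|10⟩) = (0.683317)·a + (-0.730122i)·b = (0.4416 - 0.4718i)
new amp(|11⟩) = (-0.730122i)·a + (0.683317)·b = (0.4416 - 0.4718i)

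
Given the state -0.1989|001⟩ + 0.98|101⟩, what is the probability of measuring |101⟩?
0.9604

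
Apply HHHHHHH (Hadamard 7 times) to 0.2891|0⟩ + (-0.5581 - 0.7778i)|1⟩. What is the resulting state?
(-0.1902 - 0.55i)|0⟩ + (0.5991 + 0.55i)|1⟩

H² = I, so H^7 = H: a single Hadamard. With (a, b) = (0.2891, (-0.5581 - 0.7778i)), H gives ((a + b)/√2, (a − b)/√2) = ((-0.1902 - 0.55i), (0.5991 + 0.55i)).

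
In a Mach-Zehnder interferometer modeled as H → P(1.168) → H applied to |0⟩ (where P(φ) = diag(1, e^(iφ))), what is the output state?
(0.696 + 0.46i)|0⟩ + (0.304 - 0.46i)|1⟩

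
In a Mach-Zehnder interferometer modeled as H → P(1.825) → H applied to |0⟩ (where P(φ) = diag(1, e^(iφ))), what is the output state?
(0.3743 + 0.4839i)|0⟩ + (0.6257 - 0.4839i)|1⟩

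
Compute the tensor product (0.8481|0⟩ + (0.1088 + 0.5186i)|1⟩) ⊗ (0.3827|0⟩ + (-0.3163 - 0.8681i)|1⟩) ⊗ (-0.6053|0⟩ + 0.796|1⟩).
-0.1965|000⟩ + 0.2584|001⟩ + (0.1624 + 0.4456i)|010⟩ + (-0.2135 - 0.586i)|011⟩ + (-0.0252 - 0.1201i)|100⟩ + (0.03314 + 0.158i)|101⟩ + (-0.2517 + 0.1565i)|110⟩ + (0.331 - 0.2058i)|111⟩

amp(|b₁b₂…⟩) = product of the factor amplitudes for bits b₁, b₂, …; only kets whose every factor amplitude is nonzero survive.
|000⟩: (0.8481)(0.3827)(-0.6053) = -0.1965
|001⟩: (0.8481)(0.3827)(0.796) = 0.2584
|010⟩: (0.8481)(-0.3163 - 0.8681i)(-0.6053) = (0.1624 + 0.4456i)
|011⟩: (0.8481)(-0.3163 - 0.8681i)(0.796) = (-0.2135 - 0.586i)
|100⟩: (0.1088 + 0.5186i)(0.3827)(-0.6053) = (-0.0252 - 0.1201i)
|101⟩: (0.1088 + 0.5186i)(0.3827)(0.796) = (0.03314 + 0.158i)
|110⟩: (0.1088 + 0.5186i)(-0.3163 - 0.8681i)(-0.6053) = (-0.2517 + 0.1565i)
|111⟩: (0.1088 + 0.5186i)(-0.3163 - 0.8681i)(0.796) = (0.331 - 0.2058i)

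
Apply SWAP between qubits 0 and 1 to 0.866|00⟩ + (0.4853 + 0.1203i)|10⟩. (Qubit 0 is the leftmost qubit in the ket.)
0.866|00⟩ + (0.4853 + 0.1203i)|01⟩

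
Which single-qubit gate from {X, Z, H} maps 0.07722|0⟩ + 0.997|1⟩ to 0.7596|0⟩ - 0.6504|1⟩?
H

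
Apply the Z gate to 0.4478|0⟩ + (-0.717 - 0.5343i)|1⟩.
0.4478|0⟩ + (0.717 + 0.5343i)|1⟩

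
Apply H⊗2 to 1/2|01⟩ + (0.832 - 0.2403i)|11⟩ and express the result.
(0.666 - 0.1202i)|00⟩ + (-0.666 + 0.1202i)|01⟩ + (-0.166 + 0.1202i)|10⟩ + (0.166 - 0.1202i)|11⟩

H⊗2 gives amp(|y⟩) = (1/2) Σ_x (−1)^(x·y) amp(|x⟩), where x·y is the number of positions in which both x and y have a 1.
|00⟩: (1/2 + (0.832 - 0.2403i))/2 = (0.666 - 0.1202i)
|01⟩: (-1/2 - (0.832 - 0.2403i))/2 = (-0.666 + 0.1202i)
|10⟩: (1/2 - (0.832 - 0.2403i))/2 = (-0.166 + 0.1202i)
|11⟩: (-1/2 + (0.832 - 0.2403i))/2 = (0.166 - 0.1202i)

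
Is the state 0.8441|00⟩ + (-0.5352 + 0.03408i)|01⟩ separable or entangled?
Separable

Writing the state as a|00⟩ + b|01⟩ + c|10⟩ + d|11⟩, it is a product state iff ad − bc = 0.
Here (a, b, c, d) = (0.8441, (-0.5352 + 0.03408i), 0, 0): ad − bc = (0.8441)(0) − (-0.5352 + 0.03408i)(0) = 0, so the state is separable.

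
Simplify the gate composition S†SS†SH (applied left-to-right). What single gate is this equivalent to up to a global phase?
H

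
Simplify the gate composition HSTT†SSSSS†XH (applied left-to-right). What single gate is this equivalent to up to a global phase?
Z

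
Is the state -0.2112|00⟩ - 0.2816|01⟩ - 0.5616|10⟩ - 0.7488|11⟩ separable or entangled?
Separable

Writing the state as a|00⟩ + b|01⟩ + c|10⟩ + d|11⟩, it is a product state iff ad − bc = 0.
Here (a, b, c, d) = (-0.2112, -0.2816, -0.5616, -0.7488): ad − bc = (-0.2112)(-0.7488) − (-0.2816)(-0.5616) = 0, so the state is separable.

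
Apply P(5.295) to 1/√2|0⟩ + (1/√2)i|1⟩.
1/√2|0⟩ + (0.5905 + 0.3891i)|1⟩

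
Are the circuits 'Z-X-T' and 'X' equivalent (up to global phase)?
No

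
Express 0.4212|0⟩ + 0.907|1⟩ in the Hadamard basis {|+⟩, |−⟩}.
0.9392|+⟩ - 0.3435|−⟩

With |ψ⟩ = α|0⟩ + β|1⟩, the Hadamard-basis coefficients are ⟨+|ψ⟩ = (α + β)/√2 and ⟨−|ψ⟩ = (α − β)/√2.
Here α = 0.4212, β = 0.907: (α + β)/√2 = 0.9392, (α − β)/√2 = -0.3435.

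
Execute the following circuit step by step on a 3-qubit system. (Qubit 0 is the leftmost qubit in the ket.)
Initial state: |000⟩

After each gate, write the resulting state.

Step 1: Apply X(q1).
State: |010⟩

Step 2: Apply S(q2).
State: |010⟩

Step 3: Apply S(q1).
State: i|010⟩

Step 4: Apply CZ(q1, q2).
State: i|010⟩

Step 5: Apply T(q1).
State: (-1/√2 + (1/√2)i)|010⟩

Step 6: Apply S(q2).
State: (-1/√2 + (1/√2)i)|010⟩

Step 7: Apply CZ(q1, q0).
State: (-1/√2 + (1/√2)i)|010⟩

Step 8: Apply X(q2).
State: (-1/√2 + (1/√2)i)|011⟩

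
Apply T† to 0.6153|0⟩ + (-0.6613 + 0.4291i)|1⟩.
0.6153|0⟩ + (-0.1642 + 0.771i)|1⟩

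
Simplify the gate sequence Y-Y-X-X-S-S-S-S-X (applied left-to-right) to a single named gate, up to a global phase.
X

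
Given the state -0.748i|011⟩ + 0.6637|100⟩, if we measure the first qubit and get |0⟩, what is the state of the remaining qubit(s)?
-i|11⟩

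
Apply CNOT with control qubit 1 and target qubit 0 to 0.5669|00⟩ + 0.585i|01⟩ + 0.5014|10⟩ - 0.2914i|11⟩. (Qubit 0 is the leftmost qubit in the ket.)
0.5669|00⟩ - 0.2914i|01⟩ + 0.5014|10⟩ + 0.585i|11⟩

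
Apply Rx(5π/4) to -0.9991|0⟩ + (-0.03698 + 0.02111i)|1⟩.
(0.4018 + 0.03417i)|0⟩ + (0.01415 + 0.915i)|1⟩

Rx(5π/4) = [[cos(θ/2), −i·sin(θ/2)], [−i·sin(θ/2), cos(θ/2)]]; θ = 5π/4, cos(θ/2) ≈ -0.382683, sin(θ/2) ≈ 0.92388.
With a = amp(|0⟩) = -0.9991 and b = amp(|1⟩) = (-0.03698 + 0.02111i):
new amp(|0⟩) = (-0.382683)·a + (-0.92388i)·b = (0.4018 + 0.03417i)
new amp(|1⟩) = (-0.92388i)·a + (-0.382683)·b = (0.01415 + 0.915i)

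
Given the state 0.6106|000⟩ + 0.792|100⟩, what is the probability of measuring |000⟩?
0.3728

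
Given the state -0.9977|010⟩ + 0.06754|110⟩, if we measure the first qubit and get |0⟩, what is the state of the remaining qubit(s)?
-|10⟩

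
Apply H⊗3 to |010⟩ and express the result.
1/√8|000⟩ + 1/√8|001⟩ - 1/√8|010⟩ - 1/√8|011⟩ + 1/√8|100⟩ + 1/√8|101⟩ - 1/√8|110⟩ - 1/√8|111⟩

H⊗3 gives amp(|y⟩) = (1/2√2) Σ_x (−1)^(x·y) amp(|x⟩), where x·y is the number of positions in which both x and y have a 1.
|000⟩: (1)/(2√2) = 1/√8
|001⟩: (1)/(2√2) = 1/√8
|010⟩: (-1)/(2√2) = -1/√8
|011⟩: (-1)/(2√2) = -1/√8
|100⟩: (1)/(2√2) = 1/√8
|101⟩: (1)/(2√2) = 1/√8
|110⟩: (-1)/(2√2) = -1/√8
|111⟩: (-1)/(2√2) = -1/√8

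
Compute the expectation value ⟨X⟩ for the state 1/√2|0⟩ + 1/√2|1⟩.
1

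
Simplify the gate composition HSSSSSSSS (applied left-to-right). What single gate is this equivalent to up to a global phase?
H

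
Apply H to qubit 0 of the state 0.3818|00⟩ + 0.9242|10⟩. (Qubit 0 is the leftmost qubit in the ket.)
0.9235|00⟩ - 0.3835|10⟩

H on qubit 0 mixes each pair of kets that differ only in qubit 0: amplitudes (a, b) of (|…0…⟩, |…1…⟩) become ((a + b)/√2, (a − b)/√2). Kets absent from the input have amplitude 0.
(|00⟩, |10⟩): (a, b) = (0.3818, 0.9242) → (0.9235, -0.3835)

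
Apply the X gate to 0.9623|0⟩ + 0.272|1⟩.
0.272|0⟩ + 0.9623|1⟩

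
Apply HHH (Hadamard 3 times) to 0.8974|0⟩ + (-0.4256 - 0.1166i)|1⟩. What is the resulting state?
(0.3336 - 0.08245i)|0⟩ + (0.9355 + 0.08245i)|1⟩

H² = I, so H^3 = H: a single Hadamard. With (a, b) = (0.8974, (-0.4256 - 0.1166i)), H gives ((a + b)/√2, (a − b)/√2) = ((0.3336 - 0.08245i), (0.9355 + 0.08245i)).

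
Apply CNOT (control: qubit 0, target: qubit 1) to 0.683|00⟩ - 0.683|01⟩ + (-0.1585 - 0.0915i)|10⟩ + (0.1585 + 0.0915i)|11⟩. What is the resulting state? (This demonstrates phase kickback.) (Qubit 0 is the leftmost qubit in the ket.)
0.683|00⟩ - 0.683|01⟩ + (0.1585 + 0.0915i)|10⟩ + (-0.1585 - 0.0915i)|11⟩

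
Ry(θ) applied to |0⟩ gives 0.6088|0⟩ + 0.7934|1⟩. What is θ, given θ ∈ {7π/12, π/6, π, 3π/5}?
7π/12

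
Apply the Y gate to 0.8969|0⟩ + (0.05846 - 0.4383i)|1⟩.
(-0.4383 - 0.05846i)|0⟩ + 0.8969i|1⟩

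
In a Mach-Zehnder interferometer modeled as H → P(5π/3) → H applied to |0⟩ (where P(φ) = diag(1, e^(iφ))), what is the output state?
(0.75 - 0.433i)|0⟩ + (0.25 + 0.433i)|1⟩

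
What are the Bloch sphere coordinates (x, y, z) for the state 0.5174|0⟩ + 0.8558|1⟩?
(0.8856, 0, -0.4647)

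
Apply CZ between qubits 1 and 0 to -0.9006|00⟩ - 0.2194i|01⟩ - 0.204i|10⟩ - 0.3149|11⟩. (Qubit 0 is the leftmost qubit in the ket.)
-0.9006|00⟩ - 0.2194i|01⟩ - 0.204i|10⟩ + 0.3149|11⟩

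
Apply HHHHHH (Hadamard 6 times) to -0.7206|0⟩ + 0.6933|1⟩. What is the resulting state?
-0.7206|0⟩ + 0.6933|1⟩

H² = I, so an even number of Hadamards cancels: H^6 = I and the state is unchanged.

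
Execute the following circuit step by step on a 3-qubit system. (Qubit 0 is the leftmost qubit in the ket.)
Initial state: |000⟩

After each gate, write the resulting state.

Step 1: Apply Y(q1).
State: i|010⟩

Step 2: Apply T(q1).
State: (-1/√2 + (1/√2)i)|010⟩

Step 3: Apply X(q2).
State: (-1/√2 + (1/√2)i)|011⟩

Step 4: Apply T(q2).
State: -|011⟩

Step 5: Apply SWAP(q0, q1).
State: -|101⟩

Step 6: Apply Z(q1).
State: -|101⟩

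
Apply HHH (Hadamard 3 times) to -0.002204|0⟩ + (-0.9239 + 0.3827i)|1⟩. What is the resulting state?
(-0.6549 + 0.2706i)|0⟩ + (0.6517 - 0.2706i)|1⟩

H² = I, so H^3 = H: a single Hadamard. With (a, b) = (-0.002204, (-0.9239 + 0.3827i)), H gives ((a + b)/√2, (a − b)/√2) = ((-0.6549 + 0.2706i), (0.6517 - 0.2706i)).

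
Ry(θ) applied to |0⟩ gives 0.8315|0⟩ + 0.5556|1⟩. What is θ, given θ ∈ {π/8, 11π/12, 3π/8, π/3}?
3π/8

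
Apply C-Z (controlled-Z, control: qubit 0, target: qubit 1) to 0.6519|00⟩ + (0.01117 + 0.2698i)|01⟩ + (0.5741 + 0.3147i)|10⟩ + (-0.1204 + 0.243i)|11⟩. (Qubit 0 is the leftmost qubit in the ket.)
0.6519|00⟩ + (0.01117 + 0.2698i)|01⟩ + (0.5741 + 0.3147i)|10⟩ + (0.1204 - 0.243i)|11⟩

C-Z leaves the control-|0⟩ kets |00⟩, |01⟩ unchanged and applies Z to qubit 1 on the control-|1⟩ pair (|10⟩, |11⟩).
Z = [[1, 0], [0, -1]].
With a = amp(|10⟩) = (0.5741 + 0.3147i) and b = amp(|11⟩) = (-0.1204 + 0.243i):
new amp(|10⟩) = (1)·a = (0.5741 + 0.3147i)
new amp(|11⟩) = (-1)·b = (0.1204 - 0.243i)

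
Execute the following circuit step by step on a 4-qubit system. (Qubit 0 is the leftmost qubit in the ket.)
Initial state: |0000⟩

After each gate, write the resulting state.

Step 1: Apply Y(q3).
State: i|0001⟩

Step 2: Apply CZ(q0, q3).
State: i|0001⟩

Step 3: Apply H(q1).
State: (1/√2)i|0001⟩ + (1/√2)i|0101⟩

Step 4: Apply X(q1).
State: (1/√2)i|0001⟩ + (1/√2)i|0101⟩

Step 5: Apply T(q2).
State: (1/√2)i|0001⟩ + (1/√2)i|0101⟩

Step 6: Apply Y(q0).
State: -1/√2|1001⟩ - 1/√2|1101⟩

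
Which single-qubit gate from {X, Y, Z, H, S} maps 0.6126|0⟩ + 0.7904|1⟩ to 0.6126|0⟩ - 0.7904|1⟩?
Z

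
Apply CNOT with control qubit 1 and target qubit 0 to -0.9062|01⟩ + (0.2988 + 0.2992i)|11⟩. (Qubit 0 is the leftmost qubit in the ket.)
(0.2988 + 0.2992i)|01⟩ - 0.9062|11⟩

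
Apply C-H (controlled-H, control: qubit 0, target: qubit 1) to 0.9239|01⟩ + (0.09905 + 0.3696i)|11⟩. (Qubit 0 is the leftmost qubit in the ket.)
0.9239|01⟩ + (0.07004 + 0.2613i)|10⟩ + (-0.07004 - 0.2613i)|11⟩

C-H leaves the control-|0⟩ kets |00⟩, |01⟩ unchanged and applies H to qubit 1 on the control-|1⟩ pair (|10⟩, |11⟩).
H = [[1/√2, 1/√2], [1/√2, -1/√2]].
With a = amp(|10⟩) = 0 and b = amp(|11⟩) = (0.09905 + 0.3696i):
new amp(|10⟩) = (1/√2)·a + (1/√2)·b = (0.07004 + 0.2613i)
new amp(|11⟩) = (1/√2)·a + (-1/√2)·b = (-0.07004 - 0.2613i)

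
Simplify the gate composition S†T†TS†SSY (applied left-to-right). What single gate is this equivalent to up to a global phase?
Y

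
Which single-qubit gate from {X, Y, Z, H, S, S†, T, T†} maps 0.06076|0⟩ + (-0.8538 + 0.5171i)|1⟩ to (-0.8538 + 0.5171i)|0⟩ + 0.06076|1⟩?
X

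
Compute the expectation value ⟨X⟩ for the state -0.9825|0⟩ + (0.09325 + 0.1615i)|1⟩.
-0.1832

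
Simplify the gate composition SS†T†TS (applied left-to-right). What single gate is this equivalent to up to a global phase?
S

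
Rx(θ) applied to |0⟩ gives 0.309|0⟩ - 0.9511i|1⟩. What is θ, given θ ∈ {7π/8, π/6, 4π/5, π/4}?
4π/5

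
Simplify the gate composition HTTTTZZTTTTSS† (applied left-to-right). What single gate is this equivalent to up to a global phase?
H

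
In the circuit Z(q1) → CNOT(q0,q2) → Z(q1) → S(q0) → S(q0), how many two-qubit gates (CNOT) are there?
1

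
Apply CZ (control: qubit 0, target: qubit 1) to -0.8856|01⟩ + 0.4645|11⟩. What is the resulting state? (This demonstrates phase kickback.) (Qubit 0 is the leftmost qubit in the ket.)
-0.8856|01⟩ - 0.4645|11⟩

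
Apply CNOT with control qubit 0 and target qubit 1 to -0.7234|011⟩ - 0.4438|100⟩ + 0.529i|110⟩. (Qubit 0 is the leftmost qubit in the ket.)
-0.7234|011⟩ + 0.529i|100⟩ - 0.4438|110⟩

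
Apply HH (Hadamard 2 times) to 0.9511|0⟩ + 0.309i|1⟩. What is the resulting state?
0.9511|0⟩ + 0.309i|1⟩

H² = I, so an even number of Hadamards cancels: H^2 = I and the state is unchanged.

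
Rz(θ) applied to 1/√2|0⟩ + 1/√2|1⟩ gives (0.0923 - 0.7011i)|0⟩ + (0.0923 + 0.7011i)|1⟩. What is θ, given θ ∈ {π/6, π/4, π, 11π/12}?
11π/12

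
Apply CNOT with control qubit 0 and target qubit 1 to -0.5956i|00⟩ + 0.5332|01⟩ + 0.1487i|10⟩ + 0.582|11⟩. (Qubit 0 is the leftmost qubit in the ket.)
-0.5956i|00⟩ + 0.5332|01⟩ + 0.582|10⟩ + 0.1487i|11⟩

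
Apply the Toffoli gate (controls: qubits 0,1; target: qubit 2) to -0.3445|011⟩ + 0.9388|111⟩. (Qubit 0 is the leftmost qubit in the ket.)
-0.3445|011⟩ + 0.9388|110⟩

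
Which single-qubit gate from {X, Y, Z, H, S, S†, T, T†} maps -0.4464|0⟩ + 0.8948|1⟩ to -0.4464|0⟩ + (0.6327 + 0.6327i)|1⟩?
T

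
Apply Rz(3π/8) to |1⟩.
(0.8315 + 0.5556i)|1⟩

Rz(3π/8) = [[e^(−iθ/2), 0], [0, e^(iθ/2)]] with e^(±iθ/2) = cos(θ/2) ± i·sin(θ/2); θ = 3π/8, cos(θ/2) ≈ 0.83147, sin(θ/2) ≈ 0.55557.
With a = amp(|0⟩) = 0 and b = amp(|1⟩) = 1:
new amp(|0⟩) = (0.83147 - 0.55557i)·a = 0
new amp(|1⟩) = (0.83147 + 0.55557i)·b = (0.8315 + 0.5556i)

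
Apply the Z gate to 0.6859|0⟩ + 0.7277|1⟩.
0.6859|0⟩ - 0.7277|1⟩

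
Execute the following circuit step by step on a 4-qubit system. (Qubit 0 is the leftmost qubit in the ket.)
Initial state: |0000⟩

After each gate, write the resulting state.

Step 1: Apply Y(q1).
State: i|0100⟩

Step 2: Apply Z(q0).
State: i|0100⟩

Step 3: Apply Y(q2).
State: -|0110⟩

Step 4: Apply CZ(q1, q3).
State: -|0110⟩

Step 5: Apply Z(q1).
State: |0110⟩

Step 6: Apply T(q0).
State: |0110⟩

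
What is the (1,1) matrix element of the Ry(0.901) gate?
0.9002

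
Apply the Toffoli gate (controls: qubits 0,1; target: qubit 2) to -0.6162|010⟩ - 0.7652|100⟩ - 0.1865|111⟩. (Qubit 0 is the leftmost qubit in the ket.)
-0.6162|010⟩ - 0.7652|100⟩ - 0.1865|110⟩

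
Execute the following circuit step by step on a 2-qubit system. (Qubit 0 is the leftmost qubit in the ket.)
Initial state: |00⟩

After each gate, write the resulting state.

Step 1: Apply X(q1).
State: |01⟩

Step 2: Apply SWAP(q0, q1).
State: |10⟩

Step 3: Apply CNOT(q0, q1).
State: |11⟩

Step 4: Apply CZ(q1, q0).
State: -|11⟩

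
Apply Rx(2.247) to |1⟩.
-0.9016i|0⟩ + 0.4325|1⟩

Rx(2.247) = [[cos(θ/2), −i·sin(θ/2)], [−i·sin(θ/2), cos(θ/2)]]; θ = 2.247, cos(θ/2) ≈ 0.432529, sin(θ/2) ≈ 0.90162.
With a = amp(|0⟩) = 0 and b = amp(|1⟩) = 1:
new amp(|0⟩) = (0.432529)·a + (-0.90162i)·b = -0.9016i
new amp(|1⟩) = (-0.90162i)·a + (0.432529)·b = 0.4325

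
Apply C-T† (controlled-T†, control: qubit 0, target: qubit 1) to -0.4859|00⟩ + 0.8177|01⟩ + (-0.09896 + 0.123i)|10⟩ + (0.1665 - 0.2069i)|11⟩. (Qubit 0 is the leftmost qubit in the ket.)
-0.4859|00⟩ + 0.8177|01⟩ + (-0.09896 + 0.123i)|10⟩ + (-0.02857 - 0.264i)|11⟩

C-T† leaves the control-|0⟩ kets |00⟩, |01⟩ unchanged and applies T† to qubit 1 on the control-|1⟩ pair (|10⟩, |11⟩).
T† = [[1, 0], [0, (1/√2 - (1/√2)i)]].
With a = amp(|10⟩) = (-0.09896 + 0.123i) and b = amp(|11⟩) = (0.1665 - 0.2069i):
new amp(|10⟩) = (1)·a = (-0.09896 + 0.123i)
new amp(|11⟩) = (1/√2 - (1/√2)i)·b = (-0.02857 - 0.264i)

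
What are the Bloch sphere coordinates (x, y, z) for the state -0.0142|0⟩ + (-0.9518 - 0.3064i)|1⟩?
(0.02703, 0.008702, -0.9996)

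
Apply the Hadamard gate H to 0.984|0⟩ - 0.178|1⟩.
0.5699|0⟩ + 0.8217|1⟩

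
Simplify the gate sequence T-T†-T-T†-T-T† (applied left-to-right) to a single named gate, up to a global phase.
I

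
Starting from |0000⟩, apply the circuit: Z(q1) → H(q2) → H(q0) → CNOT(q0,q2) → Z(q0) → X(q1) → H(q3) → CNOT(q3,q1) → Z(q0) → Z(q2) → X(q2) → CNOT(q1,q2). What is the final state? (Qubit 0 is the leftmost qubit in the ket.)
-1/√8|0001⟩ + 1/√8|0011⟩ + 1/√8|0100⟩ - 1/√8|0110⟩ - 1/√8|1001⟩ + 1/√8|1011⟩ + 1/√8|1100⟩ - 1/√8|1110⟩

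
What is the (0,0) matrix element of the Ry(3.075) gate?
0.03329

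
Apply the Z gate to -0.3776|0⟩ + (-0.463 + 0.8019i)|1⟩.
-0.3776|0⟩ + (0.463 - 0.8019i)|1⟩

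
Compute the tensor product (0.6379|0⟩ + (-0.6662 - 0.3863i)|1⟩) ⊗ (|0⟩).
0.6379|00⟩ + (-0.6662 - 0.3863i)|10⟩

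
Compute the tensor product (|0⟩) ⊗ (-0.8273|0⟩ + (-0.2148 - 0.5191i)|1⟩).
-0.8273|00⟩ + (-0.2148 - 0.5191i)|01⟩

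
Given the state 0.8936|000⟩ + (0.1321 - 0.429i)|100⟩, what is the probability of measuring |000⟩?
0.7985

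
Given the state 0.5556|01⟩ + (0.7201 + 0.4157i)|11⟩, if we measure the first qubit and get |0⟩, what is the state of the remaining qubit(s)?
|1⟩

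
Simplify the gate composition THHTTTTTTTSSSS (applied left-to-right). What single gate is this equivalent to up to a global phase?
I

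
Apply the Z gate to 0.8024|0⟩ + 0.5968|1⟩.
0.8024|0⟩ - 0.5968|1⟩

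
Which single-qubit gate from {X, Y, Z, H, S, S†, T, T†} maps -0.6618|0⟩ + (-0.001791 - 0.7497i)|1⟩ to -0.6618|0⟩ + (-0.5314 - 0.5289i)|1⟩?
T†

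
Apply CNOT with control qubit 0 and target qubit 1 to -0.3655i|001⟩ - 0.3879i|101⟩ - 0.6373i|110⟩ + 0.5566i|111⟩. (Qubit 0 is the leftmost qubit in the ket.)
-0.3655i|001⟩ - 0.6373i|100⟩ + 0.5566i|101⟩ - 0.3879i|111⟩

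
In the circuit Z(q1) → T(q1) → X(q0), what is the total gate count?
3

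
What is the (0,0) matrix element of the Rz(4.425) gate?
(-0.5986 - 0.8011i)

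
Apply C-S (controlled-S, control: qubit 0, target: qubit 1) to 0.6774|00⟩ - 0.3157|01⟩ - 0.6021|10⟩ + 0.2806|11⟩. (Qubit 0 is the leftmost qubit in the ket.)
0.6774|00⟩ - 0.3157|01⟩ - 0.6021|10⟩ + 0.2806i|11⟩

C-S leaves the control-|0⟩ kets |00⟩, |01⟩ unchanged and applies S to qubit 1 on the control-|1⟩ pair (|10⟩, |11⟩).
S = [[1, 0], [0, i]].
With a = amp(|10⟩) = -0.6021 and b = amp(|11⟩) = 0.2806:
new amp(|10⟩) = (1)·a = -0.6021
new amp(|11⟩) = (i)·b = 0.2806i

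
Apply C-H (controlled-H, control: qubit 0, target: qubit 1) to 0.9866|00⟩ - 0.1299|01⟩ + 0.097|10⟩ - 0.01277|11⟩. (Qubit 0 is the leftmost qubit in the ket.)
0.9866|00⟩ - 0.1299|01⟩ + 0.05956|10⟩ + 0.07762|11⟩

C-H leaves the control-|0⟩ kets |00⟩, |01⟩ unchanged and applies H to qubit 1 on the control-|1⟩ pair (|10⟩, |11⟩).
H = [[1/√2, 1/√2], [1/√2, -1/√2]].
With a = amp(|10⟩) = 0.097 and b = amp(|11⟩) = -0.01277:
new amp(|10⟩) = (1/√2)·a + (1/√2)·b = 0.05956
new amp(|11⟩) = (1/√2)·a + (-1/√2)·b = 0.07762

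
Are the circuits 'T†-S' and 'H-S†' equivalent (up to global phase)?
No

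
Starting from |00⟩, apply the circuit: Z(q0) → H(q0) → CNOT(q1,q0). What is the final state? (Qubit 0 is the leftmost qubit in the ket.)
1/√2|00⟩ + 1/√2|10⟩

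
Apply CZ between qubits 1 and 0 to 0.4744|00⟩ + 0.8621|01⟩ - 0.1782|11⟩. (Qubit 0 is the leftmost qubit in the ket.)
0.4744|00⟩ + 0.8621|01⟩ + 0.1782|11⟩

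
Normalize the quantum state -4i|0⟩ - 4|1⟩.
-(1/√2)i|0⟩ - 1/√2|1⟩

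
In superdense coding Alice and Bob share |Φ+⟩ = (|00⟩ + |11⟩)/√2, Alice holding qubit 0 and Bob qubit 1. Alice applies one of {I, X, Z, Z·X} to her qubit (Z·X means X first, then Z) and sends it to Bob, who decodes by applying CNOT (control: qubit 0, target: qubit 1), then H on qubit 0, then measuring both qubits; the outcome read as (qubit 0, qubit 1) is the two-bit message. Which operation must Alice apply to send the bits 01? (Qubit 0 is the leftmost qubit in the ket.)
X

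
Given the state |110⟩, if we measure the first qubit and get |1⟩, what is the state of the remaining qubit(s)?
|10⟩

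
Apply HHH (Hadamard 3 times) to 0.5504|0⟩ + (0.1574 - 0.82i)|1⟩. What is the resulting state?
(0.5005 - 0.5798i)|0⟩ + (0.2779 + 0.5798i)|1⟩

H² = I, so H^3 = H: a single Hadamard. With (a, b) = (0.5504, (0.1574 - 0.82i)), H gives ((a + b)/√2, (a − b)/√2) = ((0.5005 - 0.5798i), (0.2779 + 0.5798i)).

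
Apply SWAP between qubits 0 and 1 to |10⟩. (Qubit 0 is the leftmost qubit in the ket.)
|01⟩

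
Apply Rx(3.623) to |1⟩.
-0.9712i|0⟩ - 0.2384|1⟩

Rx(3.623) = [[cos(θ/2), −i·sin(θ/2)], [−i·sin(θ/2), cos(θ/2)]]; θ = 3.623, cos(θ/2) ≈ -0.238386, sin(θ/2) ≈ 0.97117.
With a = amp(|0⟩) = 0 and b = amp(|1⟩) = 1:
new amp(|0⟩) = (-0.238386)·a + (-0.97117i)·b = -0.9712i
new amp(|1⟩) = (-0.97117i)·a + (-0.238386)·b = -0.2384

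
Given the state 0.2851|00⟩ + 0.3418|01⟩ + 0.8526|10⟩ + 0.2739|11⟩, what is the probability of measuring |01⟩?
0.1168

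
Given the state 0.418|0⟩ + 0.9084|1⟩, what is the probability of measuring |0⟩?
0.1747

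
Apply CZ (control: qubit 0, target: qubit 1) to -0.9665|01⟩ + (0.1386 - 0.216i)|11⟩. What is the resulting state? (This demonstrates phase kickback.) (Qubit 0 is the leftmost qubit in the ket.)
-0.9665|01⟩ + (-0.1386 + 0.216i)|11⟩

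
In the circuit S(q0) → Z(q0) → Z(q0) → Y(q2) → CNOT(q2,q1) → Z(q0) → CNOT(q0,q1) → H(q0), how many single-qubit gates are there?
6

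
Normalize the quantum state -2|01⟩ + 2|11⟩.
-1/√2|01⟩ + 1/√2|11⟩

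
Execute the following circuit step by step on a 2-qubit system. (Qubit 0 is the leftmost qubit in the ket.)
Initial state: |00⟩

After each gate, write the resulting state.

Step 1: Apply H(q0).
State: 1/√2|00⟩ + 1/√2|10⟩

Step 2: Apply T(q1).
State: 1/√2|00⟩ + 1/√2|10⟩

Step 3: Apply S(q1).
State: 1/√2|00⟩ + 1/√2|10⟩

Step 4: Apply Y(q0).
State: -(1/√2)i|00⟩ + (1/√2)i|10⟩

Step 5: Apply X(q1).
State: -(1/√2)i|01⟩ + (1/√2)i|11⟩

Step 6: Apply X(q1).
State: -(1/√2)i|00⟩ + (1/√2)i|10⟩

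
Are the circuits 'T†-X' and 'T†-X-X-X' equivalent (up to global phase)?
Yes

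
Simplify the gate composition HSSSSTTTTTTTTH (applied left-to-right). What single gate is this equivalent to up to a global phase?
I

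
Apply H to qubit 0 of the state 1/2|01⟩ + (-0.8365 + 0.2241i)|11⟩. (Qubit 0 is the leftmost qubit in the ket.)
(-0.2379 + 0.1585i)|01⟩ + (0.945 - 0.1585i)|11⟩

H on qubit 0 mixes each pair of kets that differ only in qubit 0: amplitudes (a, b) of (|…0…⟩, |…1…⟩) become ((a + b)/√2, (a − b)/√2). Kets absent from the input have amplitude 0.
(|01⟩, |11⟩): (a, b) = (1/2, (-0.8365 + 0.2241i)) → ((-0.2379 + 0.1585i), (0.945 - 0.1585i))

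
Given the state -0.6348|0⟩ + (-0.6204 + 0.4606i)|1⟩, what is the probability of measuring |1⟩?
0.597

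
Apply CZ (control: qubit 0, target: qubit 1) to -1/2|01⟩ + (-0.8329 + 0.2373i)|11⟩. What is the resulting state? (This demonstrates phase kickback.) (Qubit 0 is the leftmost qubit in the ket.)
-1/2|01⟩ + (0.8329 - 0.2373i)|11⟩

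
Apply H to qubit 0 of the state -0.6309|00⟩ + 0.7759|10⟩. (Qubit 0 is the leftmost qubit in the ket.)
0.1025|00⟩ - 0.9948|10⟩

H on qubit 0 mixes each pair of kets that differ only in qubit 0: amplitudes (a, b) of (|…0…⟩, |…1…⟩) become ((a + b)/√2, (a − b)/√2). Kets absent from the input have amplitude 0.
(|00⟩, |10⟩): (a, b) = (-0.6309, 0.7759) → (0.1025, -0.9948)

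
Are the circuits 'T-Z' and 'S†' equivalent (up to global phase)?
No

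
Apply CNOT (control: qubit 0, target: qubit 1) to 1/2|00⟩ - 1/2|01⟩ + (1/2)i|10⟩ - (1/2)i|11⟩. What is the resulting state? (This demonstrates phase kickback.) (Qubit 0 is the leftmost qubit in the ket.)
1/2|00⟩ - 1/2|01⟩ - (1/2)i|10⟩ + (1/2)i|11⟩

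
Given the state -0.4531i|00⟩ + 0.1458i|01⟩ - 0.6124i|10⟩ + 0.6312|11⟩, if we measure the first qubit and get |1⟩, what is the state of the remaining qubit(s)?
-0.6963i|0⟩ + 0.7177|1⟩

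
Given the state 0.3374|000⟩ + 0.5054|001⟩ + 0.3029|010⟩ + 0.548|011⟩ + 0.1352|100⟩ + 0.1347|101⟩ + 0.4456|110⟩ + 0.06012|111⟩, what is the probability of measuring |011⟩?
0.3003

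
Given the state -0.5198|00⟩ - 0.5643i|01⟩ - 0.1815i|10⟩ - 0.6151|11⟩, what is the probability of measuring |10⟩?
0.03294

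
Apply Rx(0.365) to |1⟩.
-0.1815i|0⟩ + 0.9834|1⟩

Rx(0.365) = [[cos(θ/2), −i·sin(θ/2)], [−i·sin(θ/2), cos(θ/2)]]; θ = 0.365, cos(θ/2) ≈ 0.983393, sin(θ/2) ≈ 0.181489.
With a = amp(|0⟩) = 0 and b = amp(|1⟩) = 1:
new amp(|0⟩) = (0.983393)·a + (-0.181489i)·b = -0.1815i
new amp(|1⟩) = (-0.181489i)·a + (0.983393)·b = 0.9834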